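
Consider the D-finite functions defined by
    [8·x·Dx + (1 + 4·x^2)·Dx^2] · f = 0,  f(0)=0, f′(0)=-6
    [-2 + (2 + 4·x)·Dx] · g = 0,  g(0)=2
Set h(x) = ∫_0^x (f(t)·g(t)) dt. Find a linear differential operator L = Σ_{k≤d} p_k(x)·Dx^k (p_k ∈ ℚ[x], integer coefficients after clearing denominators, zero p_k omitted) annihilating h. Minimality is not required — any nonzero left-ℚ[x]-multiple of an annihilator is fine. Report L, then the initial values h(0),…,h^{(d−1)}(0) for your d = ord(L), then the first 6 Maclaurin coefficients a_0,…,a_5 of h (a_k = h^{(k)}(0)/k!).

L = (3 - 8·x - 4·x^2)·Dx + (-2 + 4·x + 24·x^2 + 16·x^3)·Dx^2 + (1 + 4·x + 8·x^2 + 16·x^3 + 16·x^4)·Dx^3  (order 3).
h: a_k = 0, 0, -6, -4, 11/2, 2, …
ICs: h(0) = 0, h′(0) = 0, h′′(0) = -12.

f: a_k = 0, -6, 0, 8, 0, -96/5, …
g: a_k = 2, 2, -1, 1, -5/4, 7/4, …
L₀ := L_f ⊗_s L_g (sym. prod.), ord ≤ 2.
h=∫h₀ ⇒ L = L₀·Dx.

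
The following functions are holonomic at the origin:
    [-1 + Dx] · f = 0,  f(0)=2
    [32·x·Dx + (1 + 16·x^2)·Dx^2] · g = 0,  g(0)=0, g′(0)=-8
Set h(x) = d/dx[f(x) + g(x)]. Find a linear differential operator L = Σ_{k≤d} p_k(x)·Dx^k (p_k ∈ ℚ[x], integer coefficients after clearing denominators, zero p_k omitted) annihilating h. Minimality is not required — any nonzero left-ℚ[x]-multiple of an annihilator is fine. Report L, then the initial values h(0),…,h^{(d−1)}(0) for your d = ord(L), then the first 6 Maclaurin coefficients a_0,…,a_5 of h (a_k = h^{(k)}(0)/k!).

L = (32 - 32·x - 1536·x^2 - 512·x^3) + (-33 + 1504·x^2 - 256·x^4)·Dx + (1 + 32·x + 32·x^2 + 512·x^3 + 256·x^4)·Dx^2  (order 2).
h: a_k = -6, 2, 129, 1/3, -24575/12, 1/60, …
ICs: h(0) = -6, h′(0) = 2.

f: a_k = 2, 2, 1, 1/3, 1/12, 1/60, …
g: a_k = 0, -8, 0, 128/3, 0, -2048/5, …
Sum ⇒ L₀ = lclm(L_f,L_g) in ℚ(x)⟨Dx⟩.
h=h₀': d/dx-closure on L₀ ⇒ L.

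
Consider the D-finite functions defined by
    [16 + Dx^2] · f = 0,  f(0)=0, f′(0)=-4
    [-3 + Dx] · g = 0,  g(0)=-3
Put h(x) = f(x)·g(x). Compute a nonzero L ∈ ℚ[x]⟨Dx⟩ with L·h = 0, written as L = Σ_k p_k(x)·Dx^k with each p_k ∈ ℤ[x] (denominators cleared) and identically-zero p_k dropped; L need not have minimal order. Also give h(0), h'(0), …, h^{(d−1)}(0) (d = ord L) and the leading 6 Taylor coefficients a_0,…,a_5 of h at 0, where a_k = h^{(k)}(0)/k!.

L = 25 - 6·Dx + Dx^2  (order 2).
h: a_k = 0, 12, 36, 22, -42, -779/10, …
ICs: h(0) = 0, h′(0) = 12.

f: a_k = 0, -4, 0, 32/3, 0, -128/15, …
g: a_k = -3, -9, -27/2, -27/2, -81/8, -243/40, …
L₀ := L_f ⊗_s L_g (sym. prod.), ord ≤ 2.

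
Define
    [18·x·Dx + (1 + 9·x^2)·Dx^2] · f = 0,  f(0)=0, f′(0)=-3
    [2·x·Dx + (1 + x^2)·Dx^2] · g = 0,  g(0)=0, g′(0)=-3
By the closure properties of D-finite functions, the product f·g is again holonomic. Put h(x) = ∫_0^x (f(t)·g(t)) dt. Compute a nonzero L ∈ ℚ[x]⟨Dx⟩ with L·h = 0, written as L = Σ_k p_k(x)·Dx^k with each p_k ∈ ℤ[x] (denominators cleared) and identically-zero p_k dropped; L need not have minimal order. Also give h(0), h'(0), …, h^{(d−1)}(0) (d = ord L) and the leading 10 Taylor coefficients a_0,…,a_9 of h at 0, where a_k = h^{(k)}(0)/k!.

f: a_k = 0, -3, 0, 9, 0, -243/5, 0, 2187/7, 0, -2187, …
g: a_k = 0, -3, 0, 1, 0, -3/5, 0, 3/7, 0, -1/3, …
f·g: L₀ = L_f ⊗_s L_g, ord ≤ 2·2.
∫: right-multiply L₀ by Dx.
L = (-216·x - 3600·x^3 - 5184·x^5 + 6480·x^7 + 17496·x^9)·Dx^2 + (-40 - 1452·x^2 - 6480·x^4 - 4536·x^6 + 22680·x^8 + 26244·x^10)·Dx^3 + (-80·x - 980·x^3 - 2160·x^5 + 2952·x^7 + 12960·x^9 + 8748·x^11)·Dx^4 + (-1 - 20·x^2 - 109·x^4 + 981·x^8 + 1620·x^10 + 729·x^12)·Dx^5  (order 5).
h: a_k = 0, 0, 0, 3, 0, -6, 0, 783/35, 0, -772/7, …
ICs: h(0) = 0, h′(0) = 0, h′′(0) = 0, h′′′(0) = 18, h′′′′(0) = 0.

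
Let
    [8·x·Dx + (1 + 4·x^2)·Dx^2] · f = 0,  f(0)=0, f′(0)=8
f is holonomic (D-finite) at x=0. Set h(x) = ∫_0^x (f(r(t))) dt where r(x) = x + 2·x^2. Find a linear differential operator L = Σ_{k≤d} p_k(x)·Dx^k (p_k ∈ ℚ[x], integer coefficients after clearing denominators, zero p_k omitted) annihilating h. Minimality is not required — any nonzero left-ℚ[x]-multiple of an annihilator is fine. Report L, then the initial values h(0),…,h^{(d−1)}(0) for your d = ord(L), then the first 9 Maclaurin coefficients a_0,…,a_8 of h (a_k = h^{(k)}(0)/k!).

f: a_k = 0, 8, 0, -32/3, 0, 128/5, 0, -512/7, 0, …
f∘r: x↦r, Dx↦Dx/r' in L_f ⇒ L₀.
Integrate: L := L₀·Dx.
L = (-4 + 8·x + 64·x^2 + 192·x^3 + 192·x^4)·Dx^2 + (1 + 4·x + 4·x^2 + 32·x^3 + 80·x^4 + 64·x^5)·Dx^3  (order 3).
h: a_k = 0, 0, 4, 16/3, -8/3, -64/5, -256/15, 512/21, 832/7, …
ICs: h(0) = 0, h′(0) = 0, h′′(0) = 8.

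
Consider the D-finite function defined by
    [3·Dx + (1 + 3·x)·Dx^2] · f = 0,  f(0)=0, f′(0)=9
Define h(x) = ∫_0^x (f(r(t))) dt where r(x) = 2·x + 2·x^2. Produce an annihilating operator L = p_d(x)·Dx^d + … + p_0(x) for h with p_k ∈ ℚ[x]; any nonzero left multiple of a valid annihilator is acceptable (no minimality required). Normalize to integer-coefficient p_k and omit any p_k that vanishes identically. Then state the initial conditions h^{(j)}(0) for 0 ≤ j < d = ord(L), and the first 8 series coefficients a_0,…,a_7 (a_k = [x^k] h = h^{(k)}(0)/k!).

L = (4 + 12·x + 12·x^2)·Dx^2 + (1 + 8·x + 18·x^2 + 12·x^3)·Dx^3  (order 3).
h: a_k = 0, 0, 9, -12, 27, -378/5, 1188/5, -5616/7, …
ICs: h(0) = 0, h′(0) = 0, h′′(0) = 18.

f: a_k = 0, 9, -27/2, 27, -243/4, 729/5, -729/2, 6561/7, …
Change of var in L_f (x↦r) gives L₀.
h=∫₀ˣh₀: take L = L₀·Dx.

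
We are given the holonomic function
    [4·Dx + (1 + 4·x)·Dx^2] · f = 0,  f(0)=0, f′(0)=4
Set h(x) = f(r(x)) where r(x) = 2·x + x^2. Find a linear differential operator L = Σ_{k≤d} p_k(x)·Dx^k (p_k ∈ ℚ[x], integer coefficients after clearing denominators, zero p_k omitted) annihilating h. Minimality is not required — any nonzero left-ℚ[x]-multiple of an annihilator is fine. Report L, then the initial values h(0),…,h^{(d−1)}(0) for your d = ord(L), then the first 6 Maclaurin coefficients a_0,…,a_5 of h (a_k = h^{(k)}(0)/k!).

L = (7 + 8·x + 4·x^2)·Dx + (1 + 9·x + 12·x^2 + 4·x^3)·Dx^2  (order 2).
h: a_k = 0, 8, -28, 416/3, -776, 23168/5, …
ICs: h(0) = 0, h′(0) = 8.

f: a_k = 0, 4, -8, 64/3, -64, 1024/5, …
Change of var in L_f (x↦r) gives L₀.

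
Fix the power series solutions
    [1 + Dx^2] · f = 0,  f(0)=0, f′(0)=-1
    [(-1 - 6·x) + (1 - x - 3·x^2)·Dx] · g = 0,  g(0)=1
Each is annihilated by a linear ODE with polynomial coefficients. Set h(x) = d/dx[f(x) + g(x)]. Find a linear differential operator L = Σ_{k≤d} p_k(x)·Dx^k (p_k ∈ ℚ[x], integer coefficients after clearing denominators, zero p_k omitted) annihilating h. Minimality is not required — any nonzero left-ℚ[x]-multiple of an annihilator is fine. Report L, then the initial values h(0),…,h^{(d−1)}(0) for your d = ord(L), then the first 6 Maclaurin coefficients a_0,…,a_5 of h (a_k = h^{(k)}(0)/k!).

f: a_k = 0, -1, 0, 1/6, 0, -1/120, …
g: a_k = 1, 1, 4, 7, 19, 40, …
Weyl lclm of L_f,L_g ⇒ L₀ (ord ≤ 3).
Derive L from L₀ (diff closure).
L = (464 + 2522·x + 8618·x^2 + 6330·x^3 + 9630·x^4 + 486·x^5 + 486·x^6) + (-43 - 249·x + 114·x^2 + 559·x^3 + 1500·x^4 + 1863·x^5 + 189·x^6 + 162·x^7)·Dx + (464 + 2522·x + 8618·x^2 + 6330·x^3 + 9630·x^4 + 486·x^5 + 486·x^6)·Dx^2 + (-43 - 249·x + 114·x^2 + 559·x^3 + 1500·x^4 + 1863·x^5 + 189·x^6 + 162·x^7)·Dx^3  (order 3).
h: a_k = 0, 8, 43/2, 76, 4799/24, 582, …
ICs: h(0) = 0, h′(0) = 8, h′′(0) = 43.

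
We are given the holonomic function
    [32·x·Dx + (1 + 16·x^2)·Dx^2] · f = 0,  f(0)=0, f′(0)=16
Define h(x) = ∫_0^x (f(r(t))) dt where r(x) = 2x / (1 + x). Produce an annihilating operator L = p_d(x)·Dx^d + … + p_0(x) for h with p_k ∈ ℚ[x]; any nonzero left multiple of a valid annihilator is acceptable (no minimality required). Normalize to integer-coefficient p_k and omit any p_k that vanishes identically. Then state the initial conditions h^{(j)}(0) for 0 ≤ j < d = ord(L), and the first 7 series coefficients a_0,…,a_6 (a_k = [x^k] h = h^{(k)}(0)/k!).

L = (2 + 130·x)·Dx^2 + (1 + 2·x + 65·x^2)·Dx^3  (order 3).
h: a_k = 0, 0, 16, -32/3, -488/3, 2016/5, 55376/15, …
ICs: h(0) = 0, h′(0) = 0, h′′(0) = 32.

f: a_k = 0, 16, 0, -256/3, 0, 4096/5, 0, …
h₀=f(r): pull back L_f along r ⇒ L₀.
h=∫h₀ ⇒ L = L₀·Dx.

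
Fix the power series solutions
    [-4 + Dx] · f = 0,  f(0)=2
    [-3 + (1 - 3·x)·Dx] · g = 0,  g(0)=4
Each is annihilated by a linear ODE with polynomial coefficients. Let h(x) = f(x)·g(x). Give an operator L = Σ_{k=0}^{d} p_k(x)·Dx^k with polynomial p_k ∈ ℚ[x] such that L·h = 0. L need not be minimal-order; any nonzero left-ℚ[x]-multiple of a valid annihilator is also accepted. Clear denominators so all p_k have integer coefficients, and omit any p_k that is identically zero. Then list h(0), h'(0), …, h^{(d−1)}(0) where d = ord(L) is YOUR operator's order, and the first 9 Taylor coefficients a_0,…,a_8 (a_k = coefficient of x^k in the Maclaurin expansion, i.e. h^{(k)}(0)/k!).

f: a_k = 2, 8, 16, 64/3, 64/3, 256/15, 512/45, 2048/315, 1024/315, …
g: a_k = 4, 12, 36, 108, 324, 972, 2916, 8748, 26244, …
Product ⇒ symmetric product L₀, ord ≤ 1.
L = (7 - 12·x) + (-1 + 3·x)·Dx  (order 1).
h: a_k = 8, 56, 232, 2344/3, 7288/3, 110344/15, 995144/45, 20906216/315, 8960392/45, …
ICs: h(0) = 8.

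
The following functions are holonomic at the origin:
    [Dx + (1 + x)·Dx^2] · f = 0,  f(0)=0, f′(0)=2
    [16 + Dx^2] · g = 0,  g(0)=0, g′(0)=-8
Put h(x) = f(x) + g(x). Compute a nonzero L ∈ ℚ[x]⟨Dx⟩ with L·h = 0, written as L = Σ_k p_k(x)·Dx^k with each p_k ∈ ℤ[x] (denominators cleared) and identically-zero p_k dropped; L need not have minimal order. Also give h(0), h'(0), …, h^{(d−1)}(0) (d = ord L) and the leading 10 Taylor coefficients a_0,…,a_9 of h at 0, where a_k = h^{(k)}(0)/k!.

f: a_k = 0, 2, -1, 2/3, -1/2, 2/5, -1/3, 2/7, -1/4, 2/9, …
g: a_k = 0, -8, 0, 64/3, 0, -256/15, 0, 2048/315, 0, -4096/2835, …
Sum ⇒ L₀ = lclm(L_f,L_g) in ℚ(x)⟨Dx⟩.
L = (176 + 256·x + 128·x^2)·Dx + (144 + 400·x + 384·x^2 + 128·x^3)·Dx^2 + (11 + 16·x + 8·x^2)·Dx^3 + (9 + 25·x + 24·x^2 + 8·x^3)·Dx^4  (order 4).
h: a_k = 0, -6, -1, 22, -1/2, -50/3, -1/3, 2138/315, -1/4, -3466/2835, …
ICs: h(0) = 0, h′(0) = -6, h′′(0) = -2, h′′′(0) = 132.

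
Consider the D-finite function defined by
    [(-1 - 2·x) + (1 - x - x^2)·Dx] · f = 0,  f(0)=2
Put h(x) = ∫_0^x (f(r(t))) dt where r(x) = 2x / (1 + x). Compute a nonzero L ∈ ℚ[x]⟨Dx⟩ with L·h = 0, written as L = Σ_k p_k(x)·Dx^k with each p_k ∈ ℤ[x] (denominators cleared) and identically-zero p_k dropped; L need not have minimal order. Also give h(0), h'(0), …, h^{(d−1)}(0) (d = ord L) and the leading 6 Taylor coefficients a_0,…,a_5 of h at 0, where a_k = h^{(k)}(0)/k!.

L = (2 + 10·x)·Dx + (-1 - x + 5·x^2 + 5·x^3)·Dx^2  (order 2).
h: a_k = 0, 2, 2, 4, 5, 12, …
ICs: h(0) = 0, h′(0) = 2.

f: a_k = 2, 2, 4, 6, 10, 16, …
h₀=f(r): pull back L_f along r ⇒ L₀.
Integrate: L := L₀·Dx.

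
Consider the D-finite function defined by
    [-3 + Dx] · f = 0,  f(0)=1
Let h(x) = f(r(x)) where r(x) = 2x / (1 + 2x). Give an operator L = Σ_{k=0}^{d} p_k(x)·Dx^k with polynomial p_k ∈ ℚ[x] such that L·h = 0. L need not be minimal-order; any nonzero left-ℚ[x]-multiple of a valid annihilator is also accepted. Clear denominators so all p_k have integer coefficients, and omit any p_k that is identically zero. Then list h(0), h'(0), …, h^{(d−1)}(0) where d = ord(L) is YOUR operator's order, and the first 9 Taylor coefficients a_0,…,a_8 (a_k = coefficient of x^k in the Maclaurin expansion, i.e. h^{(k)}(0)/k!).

f: a_k = 1, 3, 9/2, 9/2, 27/8, 81/40, 81/80, 243/560, 729/4480, …
h₀=f(r): pull back L_f along r ⇒ L₀.
L = -6 + (1 + 4·x + 4·x^2)·Dx  (order 1).
h: a_k = 1, 6, 6, -12, 6, 84/5, -276/5, 3288/35, -3246/35, …
ICs: h(0) = 1.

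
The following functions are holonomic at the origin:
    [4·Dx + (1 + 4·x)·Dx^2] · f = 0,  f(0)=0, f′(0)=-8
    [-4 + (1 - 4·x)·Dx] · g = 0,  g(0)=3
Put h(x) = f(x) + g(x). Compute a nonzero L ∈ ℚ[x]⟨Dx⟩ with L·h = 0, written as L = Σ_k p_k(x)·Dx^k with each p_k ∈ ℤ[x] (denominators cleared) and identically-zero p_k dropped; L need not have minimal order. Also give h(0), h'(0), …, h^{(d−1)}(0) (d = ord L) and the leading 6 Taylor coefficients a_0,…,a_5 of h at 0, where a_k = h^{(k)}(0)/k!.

f: a_k = 0, -8, 16, -128/3, 128, -2048/5, …
g: a_k = 3, 12, 48, 192, 768, 3072, …
L₀ := lclm(L_f,L_g); ord L₀ ≤ 2+1.
L = (-160 - 128·x)·Dx + (-16 - 256·x - 256·x^2)·Dx^2 + (3 + 4·x - 48·x^2 - 64·x^3)·Dx^3  (order 3).
h: a_k = 3, 4, 64, 448/3, 896, 13312/5, …
ICs: h(0) = 3, h′(0) = 4, h′′(0) = 128.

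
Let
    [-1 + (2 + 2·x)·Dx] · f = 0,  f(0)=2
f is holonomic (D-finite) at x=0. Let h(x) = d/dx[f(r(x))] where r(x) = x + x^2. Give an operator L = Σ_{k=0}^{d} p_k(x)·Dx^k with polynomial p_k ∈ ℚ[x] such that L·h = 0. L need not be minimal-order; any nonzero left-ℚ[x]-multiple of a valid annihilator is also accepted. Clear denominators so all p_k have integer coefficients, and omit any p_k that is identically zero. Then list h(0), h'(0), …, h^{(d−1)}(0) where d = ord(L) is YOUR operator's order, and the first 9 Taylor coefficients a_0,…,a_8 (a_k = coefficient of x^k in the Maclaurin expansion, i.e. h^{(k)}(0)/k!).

L = 3 + (-2 - 6·x - 6·x^2 - 4·x^3)·Dx  (order 1).
h: a_k = 1, 3/2, -9/8, 3/16, 75/128, -171/256, 147/1024, 867/2048, -17037/32768, …
ICs: h(0) = 1.

f: a_k = 2, 1, -1/4, 1/8, -5/64, 7/128, -21/512, 33/1024, -429/16384, …
Change of var in L_f (x↦r) gives L₀.
Differentiate: ansatz ord ≤ ord L₀ ⇒ L.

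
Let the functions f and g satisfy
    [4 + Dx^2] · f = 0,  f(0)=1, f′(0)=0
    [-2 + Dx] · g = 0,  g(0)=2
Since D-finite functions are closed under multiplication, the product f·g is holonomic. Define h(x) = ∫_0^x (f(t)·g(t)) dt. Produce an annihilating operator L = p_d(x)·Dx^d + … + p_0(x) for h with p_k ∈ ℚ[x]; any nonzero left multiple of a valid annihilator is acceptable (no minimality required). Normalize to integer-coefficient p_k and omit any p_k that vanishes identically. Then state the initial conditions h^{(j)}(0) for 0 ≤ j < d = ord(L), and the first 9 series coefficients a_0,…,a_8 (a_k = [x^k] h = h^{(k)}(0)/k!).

f: a_k = 1, 0, -2, 0, 2/3, 0, -4/45, 0, 2/315, …
g: a_k = 2, 4, 4, 8/3, 4/3, 8/15, 8/45, 16/315, 4/315, …
L₀ := L_f ⊗_s L_g (sym. prod.), ord ≤ 2.
h=∫h₀ ⇒ L = L₀·Dx.
L = 8·Dx - 4·Dx^2 + Dx^3  (order 3).
h: a_k = 0, 2, 2, 0, -4/3, -16/15, -16/45, 0, 16/315, …
ICs: h(0) = 0, h′(0) = 2, h′′(0) = 4.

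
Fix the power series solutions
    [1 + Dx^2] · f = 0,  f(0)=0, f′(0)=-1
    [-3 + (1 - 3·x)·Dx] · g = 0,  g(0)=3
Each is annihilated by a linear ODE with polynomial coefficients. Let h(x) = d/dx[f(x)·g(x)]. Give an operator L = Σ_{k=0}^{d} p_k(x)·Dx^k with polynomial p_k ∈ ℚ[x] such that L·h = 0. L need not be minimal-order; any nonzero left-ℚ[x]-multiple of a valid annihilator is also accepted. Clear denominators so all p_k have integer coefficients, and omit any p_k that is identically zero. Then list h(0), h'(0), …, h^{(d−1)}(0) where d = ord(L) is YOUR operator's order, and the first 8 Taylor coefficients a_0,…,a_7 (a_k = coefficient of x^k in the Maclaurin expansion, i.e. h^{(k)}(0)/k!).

f: a_k = 0, -1, 0, 1/6, 0, -1/120, 0, 1/5040, …
g: a_k = 3, 9, 27, 81, 243, 729, 2187, 6561, …
L₀ := L_f ⊗_s L_g (sym. prod.), ord ≤ 2.
h₀' ⇒ L via d/dx closure of L₀.
L = (-17 - 6·x + 9·x^2) + (-6 + 18·x)·Dx + (1 - 6·x + 9·x^2)·Dx^2  (order 2).
h: a_k = -3, -18, -159/2, -318, -9541/8, -85869/20, -3606497/240, -3606497/70, …
ICs: h(0) = -3, h′(0) = -18.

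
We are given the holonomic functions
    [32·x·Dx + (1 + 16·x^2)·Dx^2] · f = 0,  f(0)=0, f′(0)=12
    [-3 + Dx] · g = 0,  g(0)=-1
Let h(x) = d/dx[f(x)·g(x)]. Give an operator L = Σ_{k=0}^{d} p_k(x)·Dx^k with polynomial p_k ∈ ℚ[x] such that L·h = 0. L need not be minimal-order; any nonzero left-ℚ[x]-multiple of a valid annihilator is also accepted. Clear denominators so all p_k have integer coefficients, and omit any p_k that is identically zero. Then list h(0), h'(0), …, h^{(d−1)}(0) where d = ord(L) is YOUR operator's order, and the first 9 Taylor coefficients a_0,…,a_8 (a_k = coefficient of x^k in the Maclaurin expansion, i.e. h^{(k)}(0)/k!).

f: a_k = 0, 12, 0, -64, 0, 3072/5, 0, -49152/7, 0, …
g: a_k = -1, -3, -9/2, -9/2, -27/8, -81/40, -81/80, -243/560, -729/4480, …
f·g: L₀ = L_f ⊗_s L_g, ord ≤ 2·1.
h₀' ⇒ L via d/dx closure of L₀.
L = (-69 - 576·x + 5472·x^2 - 9216·x^3 + 6912·x^4) + (14 + 288·x - 2112·x^2 + 4608·x^3 - 4608·x^4)·Dx + (3 - 32·x + 96·x^2 - 512·x^3 + 768·x^4)·Dx^2  (order 2).
h: a_k = -12, -72, 30, 552, -3669/2, -9477, 624507/20, 5158926/35, -582567267/1120, …
ICs: h(0) = -12, h′(0) = -72.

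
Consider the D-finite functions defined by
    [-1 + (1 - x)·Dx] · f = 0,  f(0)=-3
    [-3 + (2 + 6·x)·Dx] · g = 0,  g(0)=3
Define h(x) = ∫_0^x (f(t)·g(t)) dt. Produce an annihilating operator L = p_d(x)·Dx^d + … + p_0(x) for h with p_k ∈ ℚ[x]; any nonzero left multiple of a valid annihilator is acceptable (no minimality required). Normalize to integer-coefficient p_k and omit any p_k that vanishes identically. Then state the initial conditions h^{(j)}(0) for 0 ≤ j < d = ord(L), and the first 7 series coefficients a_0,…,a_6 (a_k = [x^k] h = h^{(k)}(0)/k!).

L = (5 + 3·x)·Dx + (-2 - 4·x + 6·x^2)·Dx^2  (order 2).
h: a_k = 0, -9, -45/4, -33/8, -441/64, 117/640, -5025/512, …
ICs: h(0) = 0, h′(0) = -9.

f: a_k = -3, -3, -3, -3, -3, -3, -3, …
g: a_k = 3, 9/2, -27/8, 81/16, -1215/128, 5103/256, -45927/1024, …
L₀ := L_f ⊗_s L_g (sym. prod.), ord ≤ 1.
h=∫₀ˣh₀: take L = L₀·Dx.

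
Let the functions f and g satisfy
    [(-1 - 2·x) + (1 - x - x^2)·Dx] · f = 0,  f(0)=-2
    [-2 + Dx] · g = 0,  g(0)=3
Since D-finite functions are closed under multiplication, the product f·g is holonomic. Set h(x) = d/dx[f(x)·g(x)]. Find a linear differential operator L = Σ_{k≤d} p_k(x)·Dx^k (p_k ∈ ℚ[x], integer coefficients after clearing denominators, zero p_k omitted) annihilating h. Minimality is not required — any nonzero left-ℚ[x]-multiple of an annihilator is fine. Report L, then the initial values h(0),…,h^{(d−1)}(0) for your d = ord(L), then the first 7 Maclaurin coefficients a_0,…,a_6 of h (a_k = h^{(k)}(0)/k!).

L = (12 + 2·x - 10·x^2 + 4·x^4) + (-3 + 3·x + 5·x^2 - 2·x^3 - 2·x^4)·Dx  (order 1).
h: a_k = -18, -72, -186, -408, -828, -8044/5, -15186/5, …
ICs: h(0) = -18.

f: a_k = -2, -2, -4, -6, -10, -16, -26, …
g: a_k = 3, 6, 6, 4, 2, 4/5, 4/15, …
Product ⇒ symmetric product L₀, ord ≤ 1.
Derive L from L₀ (diff closure).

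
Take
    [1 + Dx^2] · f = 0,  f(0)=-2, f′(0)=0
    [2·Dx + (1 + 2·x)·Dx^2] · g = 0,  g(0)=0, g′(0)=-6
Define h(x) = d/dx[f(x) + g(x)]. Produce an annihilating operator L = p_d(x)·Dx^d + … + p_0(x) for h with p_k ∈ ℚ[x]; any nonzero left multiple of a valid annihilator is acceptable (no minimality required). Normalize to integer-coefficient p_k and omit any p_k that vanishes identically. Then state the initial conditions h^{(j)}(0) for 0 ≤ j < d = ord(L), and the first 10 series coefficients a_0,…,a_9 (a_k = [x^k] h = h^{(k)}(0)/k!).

L = (50 + 8·x + 8·x^2) + (9 + 22·x + 12·x^2 + 8·x^3)·Dx + (50 + 8·x + 8·x^2)·Dx^2 + (9 + 22·x + 12·x^2 + 8·x^3)·Dx^3  (order 3).
h: a_k = -6, 14, -24, 143/3, -96, 11521/60, -384, 1935359/2520, -1536, 557383681/181440, …
ICs: h(0) = -6, h′(0) = 14, h′′(0) = -48.

f: a_k = -2, 0, 1, 0, -1/12, 0, 1/360, 0, -1/20160, 0, …
g: a_k = 0, -6, 6, -8, 12, -96/5, 32, -384/7, 96, -512/3, …
Sum ⇒ L₀ = lclm(L_f,L_g) in ℚ(x)⟨Dx⟩.
Derive L from L₀ (diff closure).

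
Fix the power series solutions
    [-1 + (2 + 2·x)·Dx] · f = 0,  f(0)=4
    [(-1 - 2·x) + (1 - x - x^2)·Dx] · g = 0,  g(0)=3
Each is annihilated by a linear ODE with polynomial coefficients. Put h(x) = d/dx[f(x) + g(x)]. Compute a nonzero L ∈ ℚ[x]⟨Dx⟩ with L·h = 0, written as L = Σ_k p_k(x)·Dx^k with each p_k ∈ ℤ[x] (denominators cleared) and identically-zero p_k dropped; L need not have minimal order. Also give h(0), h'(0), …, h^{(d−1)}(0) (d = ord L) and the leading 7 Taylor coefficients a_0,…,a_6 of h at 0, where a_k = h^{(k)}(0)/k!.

f: a_k = 4, 2, -1/2, 1/4, -5/32, 7/64, -21/256, …
g: a_k = 3, 3, 6, 9, 15, 24, 39, …
L₀ := lclm(L_f,L_g); ord L₀ ≤ 1+1.
h₀' ⇒ L via d/dx closure of L₀.
L = (-48 - 138·x - 156·x^2 - 84·x^3 - 30·x^4) + (-69 - 336·x - 615·x^2 - 576·x^3 - 321·x^4 - 90·x^5)·Dx + (18 + 42·x + 6·x^2 - 82·x^3 - 126·x^4 - 82·x^5 - 20·x^6)·Dx^2  (order 2).
h: a_k = 5, 11, 111/4, 475/8, 7715/64, 29889/128, 226023/512, …
ICs: h(0) = 5, h′(0) = 11.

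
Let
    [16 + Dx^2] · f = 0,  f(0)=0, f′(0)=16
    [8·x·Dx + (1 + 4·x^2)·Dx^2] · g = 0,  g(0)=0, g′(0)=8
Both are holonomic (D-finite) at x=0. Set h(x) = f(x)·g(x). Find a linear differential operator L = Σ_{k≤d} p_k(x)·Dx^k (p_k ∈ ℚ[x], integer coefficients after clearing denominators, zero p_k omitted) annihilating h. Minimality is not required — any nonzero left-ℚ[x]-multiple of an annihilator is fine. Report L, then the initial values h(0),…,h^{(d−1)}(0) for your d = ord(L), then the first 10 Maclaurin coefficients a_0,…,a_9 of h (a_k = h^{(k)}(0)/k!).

f: a_k = 0, 16, 0, -128/3, 0, 512/15, 0, -4096/315, 0, 8192/2835, …
g: a_k = 0, 8, 0, -32/3, 0, 128/5, 0, -512/7, 0, 2048/9, …
Product ⇒ symmetric product L₀, ord ≤ 4.
L = (2560 + 29696·x^2 + 118784·x^4 + 262144·x^6 + 262144·x^8) + (1536·x + 14336·x^3 + 49152·x^5 + 65536·x^7)·Dx + (240 + 3008·x^2 + 13824·x^4 + 32768·x^6 + 32768·x^8)·Dx^2 + (96·x + 896·x^3 + 3072·x^5 + 4096·x^7)·Dx^3 + (5 + 72·x^2 + 400·x^4 + 1024·x^6 + 1024·x^8)·Dx^4  (order 4).
h: a_k = 0, 0, 128, 0, -512, 0, 10240/9, 0, -8192/3, 0, …
ICs: h(0) = 0, h′(0) = 0, h′′(0) = 256, h′′′(0) = 0.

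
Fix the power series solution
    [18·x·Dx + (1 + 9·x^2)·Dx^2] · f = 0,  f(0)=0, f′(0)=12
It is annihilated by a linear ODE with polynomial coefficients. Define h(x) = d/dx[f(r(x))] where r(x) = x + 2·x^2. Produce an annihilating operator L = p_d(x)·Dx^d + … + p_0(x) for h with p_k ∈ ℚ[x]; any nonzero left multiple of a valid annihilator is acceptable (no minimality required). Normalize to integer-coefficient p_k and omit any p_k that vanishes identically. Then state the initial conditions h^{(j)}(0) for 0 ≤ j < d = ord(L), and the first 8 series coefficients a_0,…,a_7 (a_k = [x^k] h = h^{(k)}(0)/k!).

L = (-4 + 18·x + 144·x^2 + 432·x^3 + 432·x^4) + (1 + 4·x + 9·x^2 + 72·x^3 + 180·x^4 + 144·x^5)·Dx  (order 1).
h: a_k = 12, 48, -108, -864, -1188, 9936, 45684, -15552, …
ICs: h(0) = 12.

f: a_k = 0, 12, 0, -36, 0, 972/5, 0, -8748/7, …
Change of var in L_f (x↦r) gives L₀.
h₀' ⇒ L via d/dx closure of L₀.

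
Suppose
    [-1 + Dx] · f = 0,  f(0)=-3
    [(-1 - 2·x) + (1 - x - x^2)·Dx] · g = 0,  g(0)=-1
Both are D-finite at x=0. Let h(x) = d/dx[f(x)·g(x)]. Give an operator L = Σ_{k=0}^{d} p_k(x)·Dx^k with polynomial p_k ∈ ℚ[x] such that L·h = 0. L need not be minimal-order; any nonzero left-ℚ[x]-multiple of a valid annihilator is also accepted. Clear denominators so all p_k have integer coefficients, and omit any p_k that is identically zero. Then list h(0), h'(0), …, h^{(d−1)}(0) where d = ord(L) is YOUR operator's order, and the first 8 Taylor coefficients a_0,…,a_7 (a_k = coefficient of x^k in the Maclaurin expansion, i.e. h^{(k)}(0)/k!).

f: a_k = -3, -3, -3/2, -1/2, -1/8, -1/40, -1/240, -1/1680, …
g: a_k = -1, -1, -2, -3, -5, -8, -13, -21, …
Product ⇒ symmetric product L₀, ord ≤ 1.
h=h₀': d/dx-closure on L₀ ⇒ L.
L = (7 + 6·x - x^2 - 2·x^3 + x^4) + (-2 + x + 4·x^2 - x^4)·Dx  (order 1).
h: a_k = 6, 21, 51, 221/2, 893/4, 17347/40, 98221/120, 2542969/1680, …
ICs: h(0) = 6.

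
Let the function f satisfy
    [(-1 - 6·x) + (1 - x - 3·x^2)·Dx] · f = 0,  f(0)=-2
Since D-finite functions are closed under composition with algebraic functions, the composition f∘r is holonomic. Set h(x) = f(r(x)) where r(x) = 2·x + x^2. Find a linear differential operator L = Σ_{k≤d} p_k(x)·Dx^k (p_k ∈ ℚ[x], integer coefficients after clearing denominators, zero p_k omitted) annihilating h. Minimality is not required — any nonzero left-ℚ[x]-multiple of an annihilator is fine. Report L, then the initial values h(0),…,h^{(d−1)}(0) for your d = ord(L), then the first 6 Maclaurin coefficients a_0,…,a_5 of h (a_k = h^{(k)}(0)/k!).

f: a_k = -2, -2, -8, -14, -38, -80, …
L₀ from L_f via x↦r, Dx↦r'^{-1}Dx.
L = (2 + 26·x + 36·x^2 + 12·x^3) + (-1 + 2·x + 13·x^2 + 12·x^3 + 3·x^4)·Dx  (order 1).
h: a_k = -2, -4, -34, -144, -784, -3860, …
ICs: h(0) = -2.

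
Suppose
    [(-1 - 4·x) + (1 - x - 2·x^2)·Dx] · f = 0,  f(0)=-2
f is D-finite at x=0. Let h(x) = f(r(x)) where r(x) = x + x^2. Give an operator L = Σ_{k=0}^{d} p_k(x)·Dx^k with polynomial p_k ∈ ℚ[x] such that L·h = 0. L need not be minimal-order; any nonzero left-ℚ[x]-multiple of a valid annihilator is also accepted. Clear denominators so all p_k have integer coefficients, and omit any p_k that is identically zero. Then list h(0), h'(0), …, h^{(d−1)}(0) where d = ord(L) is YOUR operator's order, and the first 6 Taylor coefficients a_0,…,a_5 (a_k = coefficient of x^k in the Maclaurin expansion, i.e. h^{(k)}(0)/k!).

L = (1 + 6·x + 12·x^2 + 8·x^3) + (-1 + x + 3·x^2 + 4·x^3 + 2·x^4)·Dx  (order 1).
h: a_k = -2, -2, -8, -22, -58, -160, …
ICs: h(0) = -2.

f: a_k = -2, -2, -6, -10, -22, -42, …
Substitute x→r, Dx→(1/r')Dx; clear ⇒ L₀.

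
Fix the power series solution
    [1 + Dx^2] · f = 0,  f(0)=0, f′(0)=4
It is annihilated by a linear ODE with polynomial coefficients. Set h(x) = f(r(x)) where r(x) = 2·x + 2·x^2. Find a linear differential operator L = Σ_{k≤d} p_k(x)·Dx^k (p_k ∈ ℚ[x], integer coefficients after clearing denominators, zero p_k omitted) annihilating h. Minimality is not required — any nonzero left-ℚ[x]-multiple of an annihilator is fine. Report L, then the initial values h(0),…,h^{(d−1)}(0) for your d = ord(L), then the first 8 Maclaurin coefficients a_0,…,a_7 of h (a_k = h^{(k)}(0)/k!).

f: a_k = 0, 4, 0, -2/3, 0, 1/30, 0, -1/1260, …
f∘r: x↦r, Dx↦Dx/r' in L_f ⇒ L₀.
L = (4 + 24·x + 48·x^2 + 32·x^3) - 2·Dx + (1 + 2·x)·Dx^2  (order 2).
h: a_k = 0, 8, 8, -16/3, -16, -224/15, 0, 3328/315, …
ICs: h(0) = 0, h′(0) = 8.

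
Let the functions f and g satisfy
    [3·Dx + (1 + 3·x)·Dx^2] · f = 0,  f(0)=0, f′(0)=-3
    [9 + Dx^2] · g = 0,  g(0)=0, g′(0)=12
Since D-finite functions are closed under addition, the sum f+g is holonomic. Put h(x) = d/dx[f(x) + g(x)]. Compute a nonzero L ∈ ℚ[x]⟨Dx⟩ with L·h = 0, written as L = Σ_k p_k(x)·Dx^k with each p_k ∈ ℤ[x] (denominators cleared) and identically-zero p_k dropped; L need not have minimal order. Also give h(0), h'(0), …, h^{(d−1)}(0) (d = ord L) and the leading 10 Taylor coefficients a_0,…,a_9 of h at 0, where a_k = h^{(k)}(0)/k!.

f: a_k = 0, -3, 9/2, -9, 81/4, -243/5, 243/2, -2187/7, 6561/8, -2187, …
g: a_k = 0, 12, 0, -18, 0, 81/10, 0, -243/140, 0, 243/1120, …
f+g: L₀ = lclm(L_f,L_g), ord ≤ 2+2.
h=h₀': d/dx-closure on L₀ ⇒ L.
L = (63 + 54·x + 81·x^2) + (9 + 45·x + 81·x^2 + 81·x^3)·Dx + (7 + 6·x + 9·x^2)·Dx^2 + (1 + 5·x + 9·x^2 + 9·x^3)·Dx^3  (order 3).
h: a_k = 9, 9, -81, 81, -405/2, 729, -43983/20, 6561, -22042773/1120, 59049, …
ICs: h(0) = 9, h′(0) = 9, h′′(0) = -162.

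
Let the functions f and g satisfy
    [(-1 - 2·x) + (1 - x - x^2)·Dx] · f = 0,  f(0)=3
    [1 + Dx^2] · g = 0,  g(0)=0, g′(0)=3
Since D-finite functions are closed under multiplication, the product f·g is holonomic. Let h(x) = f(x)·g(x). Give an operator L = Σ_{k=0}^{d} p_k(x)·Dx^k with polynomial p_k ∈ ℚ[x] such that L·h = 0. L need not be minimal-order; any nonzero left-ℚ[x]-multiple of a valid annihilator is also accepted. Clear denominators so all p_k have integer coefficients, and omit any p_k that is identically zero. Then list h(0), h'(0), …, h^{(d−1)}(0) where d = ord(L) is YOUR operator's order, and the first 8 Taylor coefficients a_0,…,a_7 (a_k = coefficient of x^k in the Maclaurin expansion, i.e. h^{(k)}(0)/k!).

L = (1 + x + x^2) + (2 + 4·x)·Dx + (-1 + x + x^2)·Dx^2  (order 2).
h: a_k = 0, 9, 9, 33/2, 51/2, 1683/40, 2703/40, 61403/560, …
ICs: h(0) = 0, h′(0) = 9.

f: a_k = 3, 3, 6, 9, 15, 24, 39, 63, …
g: a_k = 0, 3, 0, -1/2, 0, 1/40, 0, -1/1680, …
Product ⇒ symmetric product L₀, ord ≤ 2.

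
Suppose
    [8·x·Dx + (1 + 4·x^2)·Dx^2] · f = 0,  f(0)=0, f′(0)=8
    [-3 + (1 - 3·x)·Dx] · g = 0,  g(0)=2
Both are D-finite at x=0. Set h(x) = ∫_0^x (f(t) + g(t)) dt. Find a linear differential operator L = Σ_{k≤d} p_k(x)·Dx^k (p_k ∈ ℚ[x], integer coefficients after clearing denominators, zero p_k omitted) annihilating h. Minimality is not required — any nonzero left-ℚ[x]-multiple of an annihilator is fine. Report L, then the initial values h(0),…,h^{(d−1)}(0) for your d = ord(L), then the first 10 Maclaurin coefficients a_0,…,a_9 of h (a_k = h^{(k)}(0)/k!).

f: a_k = 0, 8, 0, -32/3, 0, 128/5, 0, -512/7, 0, 2048/9, …
g: a_k = 2, 6, 18, 54, 162, 486, 1458, 4374, 13122, 39366, …
Weyl lclm of L_f,L_g ⇒ L₀ (ord ≤ 3).
Integrate: L := L₀·Dx.
L = (24 - 288·x - 288·x^2)·Dx^2 + (-31 + 24·x - 204·x^2 - 288·x^3)·Dx^3 + (3 - 5·x - 20·x^3 - 48·x^4)·Dx^4  (order 4).
h: a_k = 0, 2, 7, 6, 65/6, 162/5, 1279/15, 1458/7, 15053/28, 1458, …
ICs: h(0) = 0, h′(0) = 2, h′′(0) = 14, h′′′(0) = 36.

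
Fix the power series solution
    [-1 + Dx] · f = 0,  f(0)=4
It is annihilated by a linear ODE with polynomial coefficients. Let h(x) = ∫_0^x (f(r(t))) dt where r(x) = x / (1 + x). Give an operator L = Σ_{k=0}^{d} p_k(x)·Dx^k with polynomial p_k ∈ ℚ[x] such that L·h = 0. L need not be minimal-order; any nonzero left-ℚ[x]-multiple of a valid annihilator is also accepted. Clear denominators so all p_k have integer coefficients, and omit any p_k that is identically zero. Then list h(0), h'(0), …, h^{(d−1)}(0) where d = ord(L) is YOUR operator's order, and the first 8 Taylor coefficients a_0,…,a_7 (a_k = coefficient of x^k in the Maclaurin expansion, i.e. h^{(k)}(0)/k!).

f: a_k = 4, 4, 2, 2/3, 1/6, 1/30, 1/180, 1/1260, …
h₀=f(r): pull back L_f along r ⇒ L₀.
h=∫h₀ ⇒ L = L₀·Dx.
L = -Dx + (1 + 2·x + x^2)·Dx^2  (order 2).
h: a_k = 0, 4, 2, -2/3, 1/6, 1/30, -19/180, 151/1260, …
ICs: h(0) = 0, h′(0) = 4.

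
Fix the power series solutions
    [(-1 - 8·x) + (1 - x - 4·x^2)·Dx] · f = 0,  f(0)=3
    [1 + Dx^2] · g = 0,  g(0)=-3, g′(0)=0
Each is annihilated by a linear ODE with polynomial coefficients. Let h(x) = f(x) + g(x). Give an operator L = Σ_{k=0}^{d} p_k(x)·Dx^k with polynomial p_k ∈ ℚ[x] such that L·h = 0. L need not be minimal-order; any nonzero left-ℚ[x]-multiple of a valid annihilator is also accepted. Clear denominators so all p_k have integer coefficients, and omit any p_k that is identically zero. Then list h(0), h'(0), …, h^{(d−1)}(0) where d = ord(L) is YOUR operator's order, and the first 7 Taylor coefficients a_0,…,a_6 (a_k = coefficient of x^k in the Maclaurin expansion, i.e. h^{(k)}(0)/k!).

f: a_k = 3, 3, 15, 27, 87, 195, 543, …
g: a_k = -3, 0, 3/2, 0, -1/8, 0, 1/240, …
L₀ := lclm(L_f,L_g); ord L₀ ≤ 1+2.
L = (55 + 486·x + 553·x^2 + 1488·x^3 + 80·x^4 + 128·x^5) + (-11 - 11·x - 23·x^2 + 169·x^3 + 348·x^4 + 48·x^5 + 64·x^6)·Dx + (55 + 486·x + 553·x^2 + 1488·x^3 + 80·x^4 + 128·x^5)·Dx^2 + (-11 - 11·x - 23·x^2 + 169·x^3 + 348·x^4 + 48·x^5 + 64·x^6)·Dx^3  (order 3).
h: a_k = 0, 3, 33/2, 27, 695/8, 195, 130321/240, …
ICs: h(0) = 0, h′(0) = 3, h′′(0) = 33.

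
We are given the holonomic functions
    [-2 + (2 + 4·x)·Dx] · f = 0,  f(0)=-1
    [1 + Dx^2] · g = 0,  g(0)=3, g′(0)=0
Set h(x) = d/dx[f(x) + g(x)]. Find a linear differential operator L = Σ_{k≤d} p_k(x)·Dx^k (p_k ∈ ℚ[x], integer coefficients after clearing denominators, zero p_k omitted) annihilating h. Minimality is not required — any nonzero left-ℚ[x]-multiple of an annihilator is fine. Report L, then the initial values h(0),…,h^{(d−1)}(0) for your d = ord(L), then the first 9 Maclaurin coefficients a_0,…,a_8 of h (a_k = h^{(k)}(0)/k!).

f: a_k = -1, -1, 1/2, -1/2, 5/8, -7/8, 21/16, -33/16, 429/128, …
g: a_k = 3, 0, -3/2, 0, 1/8, 0, -1/240, 0, 1/13440, …
Weyl lclm of L_f,L_g ⇒ L₀ (ord ≤ 3).
Derive L from L₀ (diff closure).
L = (-4 - x - x^2) + (-1 - 3·x - 3·x^2 - 2·x^3)·Dx + (-4 - x - x^2)·Dx^2 + (-1 - 3·x - 3·x^2 - 2·x^3)·Dx^3  (order 3).
h: a_k = -1, -2, -3/2, 3, -35/8, 157/20, -231/16, 22523/840, -6435/128, …
ICs: h(0) = -1, h′(0) = -2, h′′(0) = -3.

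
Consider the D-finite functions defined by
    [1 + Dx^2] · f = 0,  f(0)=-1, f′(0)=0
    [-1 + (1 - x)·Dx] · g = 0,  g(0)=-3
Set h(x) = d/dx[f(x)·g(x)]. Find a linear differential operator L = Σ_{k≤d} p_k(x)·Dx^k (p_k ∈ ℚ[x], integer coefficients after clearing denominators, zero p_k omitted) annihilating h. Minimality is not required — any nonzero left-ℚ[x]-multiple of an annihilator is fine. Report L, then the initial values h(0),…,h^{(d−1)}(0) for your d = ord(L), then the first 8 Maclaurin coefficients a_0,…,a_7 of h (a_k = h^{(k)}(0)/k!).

f: a_k = -1, 0, 1/2, 0, -1/24, 0, 1/720, 0, …
g: a_k = -3, -3, -3, -3, -3, -3, -3, -3, …
Sym-product of L_f,L_g gives L₀ (≤ ord 2).
Differentiate: ansatz ord ≤ ord L₀ ⇒ L.
L = (-1 - 2·x + x^2) + (-2 + 2·x)·Dx + (1 - 2·x + x^2)·Dx^2  (order 2).
h: a_k = 3, 3, 9/2, 13/2, 65/8, 389/40, 2723/240, 4357/336, …
ICs: h(0) = 3, h′(0) = 3.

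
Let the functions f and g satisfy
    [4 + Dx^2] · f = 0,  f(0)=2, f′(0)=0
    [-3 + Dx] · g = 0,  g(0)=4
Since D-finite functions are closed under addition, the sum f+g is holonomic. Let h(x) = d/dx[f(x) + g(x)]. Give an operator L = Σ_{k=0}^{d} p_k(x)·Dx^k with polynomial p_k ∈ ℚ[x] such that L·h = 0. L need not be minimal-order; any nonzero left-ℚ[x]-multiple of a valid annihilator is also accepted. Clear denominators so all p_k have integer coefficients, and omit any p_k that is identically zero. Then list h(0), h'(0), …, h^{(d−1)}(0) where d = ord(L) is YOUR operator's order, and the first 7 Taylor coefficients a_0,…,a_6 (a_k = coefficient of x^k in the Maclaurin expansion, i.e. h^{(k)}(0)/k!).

f: a_k = 2, 0, -4, 0, 4/3, 0, -8/45, …
g: a_k = 4, 12, 18, 18, 27/2, 81/10, 81/20, …
Weyl lclm of L_f,L_g ⇒ L₀ (ord ≤ 3).
h₀' ⇒ L via d/dx closure of L₀.
L = 12 - 4·Dx + 3·Dx^2 - Dx^3  (order 3).
h: a_k = 12, 28, 54, 178/3, 81/2, 697/30, 243/20, …
ICs: h(0) = 12, h′(0) = 28, h′′(0) = 108.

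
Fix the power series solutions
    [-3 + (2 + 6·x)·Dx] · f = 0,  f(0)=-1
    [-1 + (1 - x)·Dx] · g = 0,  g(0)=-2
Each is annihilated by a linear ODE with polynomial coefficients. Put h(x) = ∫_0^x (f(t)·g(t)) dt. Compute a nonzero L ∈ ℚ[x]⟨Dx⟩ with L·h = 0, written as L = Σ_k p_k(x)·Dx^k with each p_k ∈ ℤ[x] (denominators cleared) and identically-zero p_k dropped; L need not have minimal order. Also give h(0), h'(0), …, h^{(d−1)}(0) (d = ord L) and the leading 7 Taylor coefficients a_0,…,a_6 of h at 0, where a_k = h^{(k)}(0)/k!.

f: a_k = -1, -3/2, 9/8, -27/16, 405/128, -1701/256, 15309/1024, …
g: a_k = -2, -2, -2, -2, -2, -2, -2, …
f·g: L₀ = L_f ⊗_s L_g, ord ≤ 1·1.
h=∫h₀ ⇒ L = L₀·Dx.
L = (5 + 3·x)·Dx + (-2 - 4·x + 6·x^2)·Dx^2  (order 2).
h: a_k = 0, 2, 5/2, 11/12, 49/32, -13/320, 1675/768, …
ICs: h(0) = 0, h′(0) = 2.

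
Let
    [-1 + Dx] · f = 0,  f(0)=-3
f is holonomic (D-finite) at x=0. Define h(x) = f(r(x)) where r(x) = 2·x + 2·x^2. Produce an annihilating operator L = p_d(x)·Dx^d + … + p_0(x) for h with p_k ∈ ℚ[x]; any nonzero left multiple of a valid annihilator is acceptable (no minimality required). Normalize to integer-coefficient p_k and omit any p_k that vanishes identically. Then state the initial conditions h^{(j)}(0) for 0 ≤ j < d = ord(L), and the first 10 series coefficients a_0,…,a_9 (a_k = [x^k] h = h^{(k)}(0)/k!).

f: a_k = -3, -3, -3/2, -1/2, -1/8, -1/40, -1/240, -1/1680, -1/13440, -1/120960, …
h₀=f(r): pull back L_f along r ⇒ L₀.
L = (-2 - 4·x) + Dx  (order 1).
h: a_k = -3, -6, -12, -16, -20, -104/5, -304/15, -1856/105, -1528/105, -2096/189, …
ICs: h(0) = -3.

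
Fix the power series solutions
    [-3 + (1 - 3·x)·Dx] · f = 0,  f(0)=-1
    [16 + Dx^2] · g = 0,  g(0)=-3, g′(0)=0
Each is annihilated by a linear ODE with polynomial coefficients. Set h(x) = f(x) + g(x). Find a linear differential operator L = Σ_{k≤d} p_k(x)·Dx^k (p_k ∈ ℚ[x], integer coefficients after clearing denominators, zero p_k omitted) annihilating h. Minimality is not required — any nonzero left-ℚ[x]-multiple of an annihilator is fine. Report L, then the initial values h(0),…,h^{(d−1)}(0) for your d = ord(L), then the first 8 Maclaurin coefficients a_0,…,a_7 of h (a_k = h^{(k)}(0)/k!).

L = (1680 - 2304·x + 3456·x^2) + (-272 + 1584·x - 3456·x^2 + 3456·x^3)·Dx + (105 - 144·x + 216·x^2)·Dx^2 + (-17 + 99·x - 216·x^2 + 216·x^3)·Dx^3  (order 3).
h: a_k = -4, -3, 15, -27, -113, -243, -10679/15, -2187, …
ICs: h(0) = -4, h′(0) = -3, h′′(0) = 30.

f: a_k = -1, -3, -9, -27, -81, -243, -729, -2187, …
g: a_k = -3, 0, 24, 0, -32, 0, 256/15, 0, …
L₀ := lclm(L_f,L_g); ord L₀ ≤ 1+2.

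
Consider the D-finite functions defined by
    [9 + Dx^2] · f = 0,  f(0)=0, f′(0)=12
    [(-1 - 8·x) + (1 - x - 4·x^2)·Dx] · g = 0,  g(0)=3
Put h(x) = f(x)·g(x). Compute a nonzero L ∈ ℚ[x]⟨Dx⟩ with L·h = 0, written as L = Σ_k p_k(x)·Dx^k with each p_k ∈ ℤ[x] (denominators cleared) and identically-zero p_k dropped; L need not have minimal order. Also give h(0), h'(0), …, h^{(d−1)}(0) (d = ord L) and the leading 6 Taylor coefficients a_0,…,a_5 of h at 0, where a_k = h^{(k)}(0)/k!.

f: a_k = 0, 12, 0, -18, 0, 81/10, …
g: a_k = 3, 3, 15, 27, 87, 195, …
Sym-product of L_f,L_g gives L₀ (≤ ord 2).
L = (-1 + 9·x + 36·x^2) + (2 + 16·x)·Dx + (-1 + x + 4·x^2)·Dx^2  (order 2).
h: a_k = 0, 36, 36, 126, 270, 7983/10, …
ICs: h(0) = 0, h′(0) = 36.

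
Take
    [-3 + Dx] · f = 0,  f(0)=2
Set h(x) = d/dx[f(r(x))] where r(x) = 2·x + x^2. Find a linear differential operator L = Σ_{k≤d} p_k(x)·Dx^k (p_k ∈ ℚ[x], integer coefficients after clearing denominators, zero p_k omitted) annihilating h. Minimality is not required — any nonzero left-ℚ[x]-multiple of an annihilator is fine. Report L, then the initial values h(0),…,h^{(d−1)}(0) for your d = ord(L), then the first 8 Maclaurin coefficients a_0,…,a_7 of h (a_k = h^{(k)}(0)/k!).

f: a_k = 2, 6, 9, 9, 27/4, 81/20, 81/40, 243/280, …
Substitute x→r, Dx→(1/r')Dx; clear ⇒ L₀.
h₀' ⇒ L via d/dx closure of L₀.
L = (7 + 12·x + 6·x^2) + (-1 - x)·Dx  (order 1).
h: a_k = 12, 84, 324, 900, 1998, 18738/5, 30726/5, 315522/35, …
ICs: h(0) = 12.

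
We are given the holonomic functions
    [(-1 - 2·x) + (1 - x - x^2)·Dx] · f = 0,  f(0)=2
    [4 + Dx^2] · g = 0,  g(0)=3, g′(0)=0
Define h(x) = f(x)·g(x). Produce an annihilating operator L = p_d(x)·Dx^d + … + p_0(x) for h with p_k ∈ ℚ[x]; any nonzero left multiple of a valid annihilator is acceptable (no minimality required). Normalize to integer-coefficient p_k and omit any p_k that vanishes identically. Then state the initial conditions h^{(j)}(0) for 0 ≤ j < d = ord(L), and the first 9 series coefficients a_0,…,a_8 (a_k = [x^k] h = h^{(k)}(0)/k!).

f: a_k = 2, 2, 4, 6, 10, 16, 26, 42, 68, …
g: a_k = 3, 0, -6, 0, 2, 0, -4/15, 0, 2/105, …
L₀ := L_f ⊗_s L_g (sym. prod.), ord ≤ 2.
L = (-2 + 4·x + 4·x^2) + (2 + 4·x)·Dx + (-1 + x + x^2)·Dx^2  (order 2).
h: a_k = 6, 6, 0, 6, 10, 16, 382/15, 622/15, 2344/35, …
ICs: h(0) = 6, h′(0) = 6.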